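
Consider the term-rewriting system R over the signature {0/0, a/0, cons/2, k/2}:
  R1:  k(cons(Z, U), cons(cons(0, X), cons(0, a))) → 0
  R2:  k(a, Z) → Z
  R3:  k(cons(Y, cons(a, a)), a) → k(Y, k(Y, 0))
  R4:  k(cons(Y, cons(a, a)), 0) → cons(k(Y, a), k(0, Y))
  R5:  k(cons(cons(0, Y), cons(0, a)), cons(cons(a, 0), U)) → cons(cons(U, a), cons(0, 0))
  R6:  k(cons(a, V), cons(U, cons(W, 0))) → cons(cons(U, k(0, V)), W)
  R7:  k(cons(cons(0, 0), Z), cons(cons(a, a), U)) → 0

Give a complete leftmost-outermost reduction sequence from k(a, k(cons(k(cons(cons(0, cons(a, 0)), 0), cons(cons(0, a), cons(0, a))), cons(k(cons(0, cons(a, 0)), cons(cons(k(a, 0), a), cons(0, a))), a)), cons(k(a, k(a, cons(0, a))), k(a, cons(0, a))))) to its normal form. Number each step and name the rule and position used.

1. k(a, k(cons(k(cons(cons(0, cons(a, 0)), 0), cons(cons(0, a), cons(0, a))), cons(k(cons(0, cons(a, 0)), cons(cons(k(a, 0), a), cons(0, a))), a)), cons(k(a, k(a, cons(0, a))), k(a, cons(0, a)))))  →  k(cons(k(cons(cons(0, cons(a, 0)), 0), cons(cons(0, a), cons(0, a))), cons(k(cons(0, cons(a, 0)), cons(cons(k(a, 0), a), cons(0, a))), a)), cons(k(a, k(a, cons(0, a))), k(a, cons(0, a))))   [R2 at ε]
2. k(cons(k(cons(cons(0, cons(a, 0)), 0), cons(cons(0, a), cons(0, a))), cons(k(cons(0, cons(a, 0)), cons(cons(k(a, 0), a), cons(0, a))), a)), cons(k(a, k(a, cons(0, a))), k(a, cons(0, a))))  →  k(cons(0, cons(k(cons(0, cons(a, 0)), cons(cons(k(a, 0), a), cons(0, a))), a)), cons(k(a, k(a, cons(0, a))), k(a, cons(0, a))))   [R1 at 1.1]
3. k(cons(0, cons(k(cons(0, cons(a, 0)), cons(cons(k(a, 0), a), cons(0, a))), a)), cons(k(a, k(a, cons(0, a))), k(a, cons(0, a))))  →  k(cons(0, cons(k(cons(0, cons(a, 0)), cons(cons(0, a), cons(0, a))), a)), cons(k(a, k(a, cons(0, a))), k(a, cons(0, a))))   [R2 at 1.2.1.2.1.1]
4. k(cons(0, cons(k(cons(0, cons(a, 0)), cons(cons(0, a), cons(0, a))), a)), cons(k(a, k(a, cons(0, a))), k(a, cons(0, a))))  →  k(cons(0, cons(0, a)), cons(k(a, k(a, cons(0, a))), k(a, cons(0, a))))   [R1 at 1.2.1]
5. k(cons(0, cons(0, a)), cons(k(a, k(a, cons(0, a))), k(a, cons(0, a))))  →  k(cons(0, cons(0, a)), cons(k(a, cons(0, a)), k(a, cons(0, a))))   [R2 at 2.1]
6. k(cons(0, cons(0, a)), cons(k(a, cons(0, a)), k(a, cons(0, a))))  →  k(cons(0, cons(0, a)), cons(cons(0, a), k(a, cons(0, a))))   [R2 at 2.1]
7. k(cons(0, cons(0, a)), cons(cons(0, a), k(a, cons(0, a))))  →  k(cons(0, cons(0, a)), cons(cons(0, a), cons(0, a)))   [R2 at 2.2]
8. k(cons(0, cons(0, a)), cons(cons(0, a), cons(0, a)))  →  0   [R1 at ε]

0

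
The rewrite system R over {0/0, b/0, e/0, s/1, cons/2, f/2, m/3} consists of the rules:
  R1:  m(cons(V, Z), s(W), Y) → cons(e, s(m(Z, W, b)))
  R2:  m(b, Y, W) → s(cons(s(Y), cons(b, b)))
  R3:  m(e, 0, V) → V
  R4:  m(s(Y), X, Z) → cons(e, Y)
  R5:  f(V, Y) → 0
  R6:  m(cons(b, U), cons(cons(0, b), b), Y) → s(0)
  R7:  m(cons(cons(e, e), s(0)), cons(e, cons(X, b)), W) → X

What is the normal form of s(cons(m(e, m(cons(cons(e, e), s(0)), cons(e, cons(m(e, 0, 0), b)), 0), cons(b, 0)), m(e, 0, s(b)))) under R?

1. s(cons(m(e, m(cons(cons(e, e), s(0)), cons(e, cons(m(e, 0, 0), b)), 0), cons(b, 0)), m(e, 0, s(b))))  →  s(cons(m(e, m(e, 0, 0), cons(b, 0)), m(e, 0, s(b))))   [R7 at 1.1.2]
2. s(cons(m(e, m(e, 0, 0), cons(b, 0)), m(e, 0, s(b))))  →  s(cons(m(e, 0, cons(b, 0)), m(e, 0, s(b))))   [R3 at 1.1.2]
3. s(cons(m(e, 0, cons(b, 0)), m(e, 0, s(b))))  →  s(cons(cons(b, 0), m(e, 0, s(b))))   [R3 at 1.1]
4. s(cons(cons(b, 0), m(e, 0, s(b))))  →  s(cons(cons(b, 0), s(b)))   [R3 at 1.2]

s(cons(cons(b, 0), s(b)))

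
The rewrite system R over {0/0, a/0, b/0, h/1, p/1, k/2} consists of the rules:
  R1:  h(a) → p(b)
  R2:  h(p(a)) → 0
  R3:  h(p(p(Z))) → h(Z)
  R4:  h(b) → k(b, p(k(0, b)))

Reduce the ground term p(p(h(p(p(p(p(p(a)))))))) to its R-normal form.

p(p(0))

1. p(p(h(p(p(p(p(p(a))))))))  →  p(p(h(p(p(p(a))))))   [R3 at 1.1]
2. p(p(h(p(p(p(a))))))  →  p(p(h(p(a))))   [R3 at 1.1]
3. p(p(h(p(a))))  →  p(p(0))   [R2 at 1.1]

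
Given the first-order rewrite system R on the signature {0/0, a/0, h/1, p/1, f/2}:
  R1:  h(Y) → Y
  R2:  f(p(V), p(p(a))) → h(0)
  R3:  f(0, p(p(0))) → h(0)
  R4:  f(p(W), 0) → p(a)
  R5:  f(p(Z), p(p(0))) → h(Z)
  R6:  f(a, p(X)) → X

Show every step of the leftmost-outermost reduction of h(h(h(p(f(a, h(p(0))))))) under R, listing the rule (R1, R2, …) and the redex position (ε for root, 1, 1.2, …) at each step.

1. h(h(h(p(f(a, h(p(0)))))))  →  h(h(p(f(a, h(p(0))))))   [R1 at ε]
2. h(h(p(f(a, h(p(0))))))  →  h(p(f(a, h(p(0)))))   [R1 at ε]
3. h(p(f(a, h(p(0)))))  →  p(f(a, h(p(0))))   [R1 at ε]
4. p(f(a, h(p(0))))  →  p(f(a, p(0)))   [R1 at 1.2]
5. p(f(a, p(0)))  →  p(0)   [R6 at 1]

p(0)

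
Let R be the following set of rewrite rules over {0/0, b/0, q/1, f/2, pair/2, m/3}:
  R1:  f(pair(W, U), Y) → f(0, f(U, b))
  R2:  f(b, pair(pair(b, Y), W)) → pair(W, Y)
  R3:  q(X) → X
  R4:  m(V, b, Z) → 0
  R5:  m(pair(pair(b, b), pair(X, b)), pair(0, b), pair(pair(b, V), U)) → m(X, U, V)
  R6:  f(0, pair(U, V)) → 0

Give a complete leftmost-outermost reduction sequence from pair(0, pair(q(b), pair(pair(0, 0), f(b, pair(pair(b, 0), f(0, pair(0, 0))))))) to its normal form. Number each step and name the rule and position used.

pair(0, pair(b, pair(pair(0, 0), pair(0, 0))))

1. pair(0, pair(q(b), pair(pair(0, 0), f(b, pair(pair(b, 0), f(0, pair(0, 0)))))))  →  pair(0, pair(b, pair(pair(0, 0), f(b, pair(pair(b, 0), f(0, pair(0, 0)))))))   [R3 at 2.1]
2. pair(0, pair(b, pair(pair(0, 0), f(b, pair(pair(b, 0), f(0, pair(0, 0)))))))  →  pair(0, pair(b, pair(pair(0, 0), pair(f(0, pair(0, 0)), 0))))   [R2 at 2.2.2]
3. pair(0, pair(b, pair(pair(0, 0), pair(f(0, pair(0, 0)), 0))))  →  pair(0, pair(b, pair(pair(0, 0), pair(0, 0))))   [R6 at 2.2.2.1]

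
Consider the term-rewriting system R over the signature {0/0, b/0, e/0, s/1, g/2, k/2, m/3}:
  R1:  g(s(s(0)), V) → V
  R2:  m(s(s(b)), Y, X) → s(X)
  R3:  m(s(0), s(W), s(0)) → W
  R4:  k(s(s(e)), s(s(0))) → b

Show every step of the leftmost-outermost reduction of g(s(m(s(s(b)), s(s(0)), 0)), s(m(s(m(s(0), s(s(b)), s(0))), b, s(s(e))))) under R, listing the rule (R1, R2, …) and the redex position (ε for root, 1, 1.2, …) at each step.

1. g(s(m(s(s(b)), s(s(0)), 0)), s(m(s(m(s(0), s(s(b)), s(0))), b, s(s(e)))))  →  g(s(s(0)), s(m(s(m(s(0), s(s(b)), s(0))), b, s(s(e)))))   [R2 at 1.1]
2. g(s(s(0)), s(m(s(m(s(0), s(s(b)), s(0))), b, s(s(e)))))  →  s(m(s(m(s(0), s(s(b)), s(0))), b, s(s(e))))   [R1 at ε]
3. s(m(s(m(s(0), s(s(b)), s(0))), b, s(s(e))))  →  s(m(s(s(b)), b, s(s(e))))   [R3 at 1.1.1]
4. s(m(s(s(b)), b, s(s(e))))  →  s(s(s(s(e))))   [R2 at 1]

s(s(s(s(e))))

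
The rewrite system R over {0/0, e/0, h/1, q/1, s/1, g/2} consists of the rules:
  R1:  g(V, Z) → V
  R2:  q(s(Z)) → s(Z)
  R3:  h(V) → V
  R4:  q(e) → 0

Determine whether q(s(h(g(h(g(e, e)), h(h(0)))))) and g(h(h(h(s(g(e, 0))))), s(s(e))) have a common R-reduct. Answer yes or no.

Reduce t₁ = q(s(h(g(h(g(e, e)), h(h(0)))))):
1. q(s(h(g(h(g(e, e)), h(h(0))))))  →  s(h(g(h(g(e, e)), h(h(0)))))   [R2 at ε]
2. s(h(g(h(g(e, e)), h(h(0)))))  →  s(g(h(g(e, e)), h(h(0))))   [R3 at 1]
3. s(g(h(g(e, e)), h(h(0))))  →  s(h(g(e, e)))   [R1 at 1]
4. s(h(g(e, e)))  →  s(g(e, e))   [R3 at 1]
5. s(g(e, e))  →  s(e)   [R1 at 1]

Reduce t₂ = g(h(h(h(s(g(e, 0))))), s(s(e))):
1. g(h(h(h(s(g(e, 0))))), s(s(e)))  →  h(h(h(s(g(e, 0)))))   [R1 at ε]
2. h(h(h(s(g(e, 0)))))  →  h(h(s(g(e, 0))))   [R3 at ε]
3. h(h(s(g(e, 0))))  →  h(s(g(e, 0)))   [R3 at ε]
4. h(s(g(e, 0)))  →  s(g(e, 0))   [R3 at ε]
5. s(g(e, 0))  →  s(e)   [R1 at 1]

yes — NF(t₁) = s(e), NF(t₂) = s(e)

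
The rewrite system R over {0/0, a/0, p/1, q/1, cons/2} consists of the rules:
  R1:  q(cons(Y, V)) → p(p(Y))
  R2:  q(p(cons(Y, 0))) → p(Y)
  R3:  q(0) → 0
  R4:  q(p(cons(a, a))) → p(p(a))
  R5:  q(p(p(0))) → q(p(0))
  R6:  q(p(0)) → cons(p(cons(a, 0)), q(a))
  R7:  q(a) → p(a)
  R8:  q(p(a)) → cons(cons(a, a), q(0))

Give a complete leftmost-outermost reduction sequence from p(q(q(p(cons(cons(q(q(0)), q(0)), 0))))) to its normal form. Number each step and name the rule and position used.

p(p(0))

1. p(q(q(p(cons(cons(q(q(0)), q(0)), 0)))))  →  p(q(p(cons(q(q(0)), q(0)))))   [R2 at 1.1]
2. p(q(p(cons(q(q(0)), q(0)))))  →  p(q(p(cons(q(0), q(0)))))   [R3 at 1.1.1.1.1]
3. p(q(p(cons(q(0), q(0)))))  →  p(q(p(cons(0, q(0)))))   [R3 at 1.1.1.1]
4. p(q(p(cons(0, q(0)))))  →  p(q(p(cons(0, 0))))   [R3 at 1.1.1.2]
5. p(q(p(cons(0, 0))))  →  p(p(0))   [R2 at 1]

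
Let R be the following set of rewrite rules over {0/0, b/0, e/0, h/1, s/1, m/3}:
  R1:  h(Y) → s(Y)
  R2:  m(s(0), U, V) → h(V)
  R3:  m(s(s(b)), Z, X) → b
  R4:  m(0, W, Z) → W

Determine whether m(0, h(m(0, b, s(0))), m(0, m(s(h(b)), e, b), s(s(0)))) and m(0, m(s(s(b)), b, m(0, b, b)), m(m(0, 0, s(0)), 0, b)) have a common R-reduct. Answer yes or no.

no — NF(t₁) = s(b), NF(t₂) = b

Reduce t₁ = m(0, h(m(0, b, s(0))), m(0, m(s(h(b)), e, b), s(s(0)))):
1. m(0, h(m(0, b, s(0))), m(0, m(s(h(b)), e, b), s(s(0))))  →  h(m(0, b, s(0)))   [R4 at ε]
2. h(m(0, b, s(0)))  →  s(m(0, b, s(0)))   [R1 at ε]
3. s(m(0, b, s(0)))  →  s(b)   [R4 at 1]

Reduce t₂ = m(0, m(s(s(b)), b, m(0, b, b)), m(m(0, 0, s(0)), 0, b)):
1. m(0, m(s(s(b)), b, m(0, b, b)), m(m(0, 0, s(0)), 0, b))  →  m(s(s(b)), b, m(0, b, b))   [R4 at ε]
2. m(s(s(b)), b, m(0, b, b))  →  b   [R3 at ε]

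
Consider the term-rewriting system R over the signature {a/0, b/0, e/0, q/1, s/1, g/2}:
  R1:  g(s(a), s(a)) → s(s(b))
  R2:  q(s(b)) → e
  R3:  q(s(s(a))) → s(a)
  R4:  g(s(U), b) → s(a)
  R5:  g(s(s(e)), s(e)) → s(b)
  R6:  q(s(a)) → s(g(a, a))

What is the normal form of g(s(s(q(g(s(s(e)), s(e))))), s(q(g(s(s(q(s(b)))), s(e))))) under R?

1. g(s(s(q(g(s(s(e)), s(e))))), s(q(g(s(s(q(s(b)))), s(e)))))  →  g(s(s(q(s(b)))), s(q(g(s(s(q(s(b)))), s(e)))))   [R5 at 1.1.1.1]
2. g(s(s(q(s(b)))), s(q(g(s(s(q(s(b)))), s(e)))))  →  g(s(s(e)), s(q(g(s(s(q(s(b)))), s(e)))))   [R2 at 1.1.1]
3. g(s(s(e)), s(q(g(s(s(q(s(b)))), s(e)))))  →  g(s(s(e)), s(q(g(s(s(e)), s(e)))))   [R2 at 2.1.1.1.1.1]
4. g(s(s(e)), s(q(g(s(s(e)), s(e)))))  →  g(s(s(e)), s(q(s(b))))   [R5 at 2.1.1]
5. g(s(s(e)), s(q(s(b))))  →  g(s(s(e)), s(e))   [R2 at 2.1]
6. g(s(s(e)), s(e))  →  s(b)   [R5 at ε]

s(b)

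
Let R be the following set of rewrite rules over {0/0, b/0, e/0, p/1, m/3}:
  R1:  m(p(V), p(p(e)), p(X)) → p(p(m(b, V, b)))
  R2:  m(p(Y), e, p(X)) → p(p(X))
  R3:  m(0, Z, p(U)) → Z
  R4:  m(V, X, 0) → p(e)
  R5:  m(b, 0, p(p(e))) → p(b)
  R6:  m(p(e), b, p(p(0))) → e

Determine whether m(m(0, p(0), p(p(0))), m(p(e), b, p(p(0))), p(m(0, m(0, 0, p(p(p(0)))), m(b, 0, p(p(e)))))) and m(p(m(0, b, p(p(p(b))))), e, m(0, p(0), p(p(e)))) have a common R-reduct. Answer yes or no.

yes — NF(t₁) = p(p(0)), NF(t₂) = p(p(0))

Reduce t₁ = m(m(0, p(0), p(p(0))), m(p(e), b, p(p(0))), p(m(0, m(0, 0, p(p(p(0)))), m(b, 0, p(p(e)))))):
1. m(m(0, p(0), p(p(0))), m(p(e), b, p(p(0))), p(m(0, m(0, 0, p(p(p(0)))), m(b, 0, p(p(e))))))  →  m(p(0), m(p(e), b, p(p(0))), p(m(0, m(0, 0, p(p(p(0)))), m(b, 0, p(p(e))))))   [R3 at 1]
2. m(p(0), m(p(e), b, p(p(0))), p(m(0, m(0, 0, p(p(p(0)))), m(b, 0, p(p(e))))))  →  m(p(0), e, p(m(0, m(0, 0, p(p(p(0)))), m(b, 0, p(p(e))))))   [R6 at 2]
3. m(p(0), e, p(m(0, m(0, 0, p(p(p(0)))), m(b, 0, p(p(e))))))  →  p(p(m(0, m(0, 0, p(p(p(0)))), m(b, 0, p(p(e))))))   [R2 at ε]
4. p(p(m(0, m(0, 0, p(p(p(0)))), m(b, 0, p(p(e))))))  →  p(p(m(0, 0, m(b, 0, p(p(e))))))   [R3 at 1.1.2]
5. p(p(m(0, 0, m(b, 0, p(p(e))))))  →  p(p(m(0, 0, p(b))))   [R5 at 1.1.3]
6. p(p(m(0, 0, p(b))))  →  p(p(0))   [R3 at 1.1]

Reduce t₂ = m(p(m(0, b, p(p(p(b))))), e, m(0, p(0), p(p(e)))):
1. m(p(m(0, b, p(p(p(b))))), e, m(0, p(0), p(p(e))))  →  m(p(b), e, m(0, p(0), p(p(e))))   [R3 at 1.1]
2. m(p(b), e, m(0, p(0), p(p(e))))  →  m(p(b), e, p(0))   [R3 at 3]
3. m(p(b), e, p(0))  →  p(p(0))   [R2 at ε]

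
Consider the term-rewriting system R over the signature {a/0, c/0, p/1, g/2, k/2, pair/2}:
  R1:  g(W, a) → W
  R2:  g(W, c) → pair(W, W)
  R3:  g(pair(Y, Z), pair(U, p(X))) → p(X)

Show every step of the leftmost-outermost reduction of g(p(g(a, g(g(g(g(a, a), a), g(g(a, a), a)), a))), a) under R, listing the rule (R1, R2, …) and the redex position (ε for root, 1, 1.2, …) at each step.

p(a)

1. g(p(g(a, g(g(g(g(a, a), a), g(g(a, a), a)), a))), a)  →  p(g(a, g(g(g(g(a, a), a), g(g(a, a), a)), a)))   [R1 at ε]
2. p(g(a, g(g(g(g(a, a), a), g(g(a, a), a)), a)))  →  p(g(a, g(g(g(a, a), a), g(g(a, a), a))))   [R1 at 1.2]
3. p(g(a, g(g(g(a, a), a), g(g(a, a), a))))  →  p(g(a, g(g(a, a), g(g(a, a), a))))   [R1 at 1.2.1]
4. p(g(a, g(g(a, a), g(g(a, a), a))))  →  p(g(a, g(a, g(g(a, a), a))))   [R1 at 1.2.1]
5. p(g(a, g(a, g(g(a, a), a))))  →  p(g(a, g(a, g(a, a))))   [R1 at 1.2.2]
6. p(g(a, g(a, g(a, a))))  →  p(g(a, g(a, a)))   [R1 at 1.2.2]
7. p(g(a, g(a, a)))  →  p(g(a, a))   [R1 at 1.2]
8. p(g(a, a))  →  p(a)   [R1 at 1]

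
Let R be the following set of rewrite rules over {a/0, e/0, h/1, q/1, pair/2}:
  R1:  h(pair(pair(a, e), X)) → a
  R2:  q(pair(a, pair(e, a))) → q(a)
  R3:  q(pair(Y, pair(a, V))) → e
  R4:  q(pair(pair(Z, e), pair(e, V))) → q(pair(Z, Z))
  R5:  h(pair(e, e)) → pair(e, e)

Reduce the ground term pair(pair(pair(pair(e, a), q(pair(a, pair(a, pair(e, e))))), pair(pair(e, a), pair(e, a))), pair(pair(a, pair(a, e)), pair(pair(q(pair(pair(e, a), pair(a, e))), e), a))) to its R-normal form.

pair(pair(pair(pair(e, a), e), pair(pair(e, a), pair(e, a))), pair(pair(a, pair(a, e)), pair(pair(e, e), a)))

1. pair(pair(pair(pair(e, a), q(pair(a, pair(a, pair(e, e))))), pair(pair(e, a), pair(e, a))), pair(pair(a, pair(a, e)), pair(pair(q(pair(pair(e, a), pair(a, e))), e), a)))  →  pair(pair(pair(pair(e, a), e), pair(pair(e, a), pair(e, a))), pair(pair(a, pair(a, e)), pair(pair(q(pair(pair(e, a), pair(a, e))), e), a)))   [R3 at 1.1.2]
2. pair(pair(pair(pair(e, a), e), pair(pair(e, a), pair(e, a))), pair(pair(a, pair(a, e)), pair(pair(q(pair(pair(e, a), pair(a, e))), e), a)))  →  pair(pair(pair(pair(e, a), e), pair(pair(e, a), pair(e, a))), pair(pair(a, pair(a, e)), pair(pair(e, e), a)))   [R3 at 2.2.1.1]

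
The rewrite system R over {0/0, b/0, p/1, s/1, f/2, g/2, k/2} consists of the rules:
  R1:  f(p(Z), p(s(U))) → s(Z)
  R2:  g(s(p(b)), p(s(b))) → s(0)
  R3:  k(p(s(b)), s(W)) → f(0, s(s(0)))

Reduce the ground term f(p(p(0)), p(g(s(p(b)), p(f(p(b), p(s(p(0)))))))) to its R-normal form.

s(p(0))

1. f(p(p(0)), p(g(s(p(b)), p(f(p(b), p(s(p(0))))))))  →  f(p(p(0)), p(g(s(p(b)), p(s(b)))))   [R1 at 2.1.2.1]
2. f(p(p(0)), p(g(s(p(b)), p(s(b)))))  →  f(p(p(0)), p(s(0)))   [R2 at 2.1]
3. f(p(p(0)), p(s(0)))  →  s(p(0))   [R1 at ε]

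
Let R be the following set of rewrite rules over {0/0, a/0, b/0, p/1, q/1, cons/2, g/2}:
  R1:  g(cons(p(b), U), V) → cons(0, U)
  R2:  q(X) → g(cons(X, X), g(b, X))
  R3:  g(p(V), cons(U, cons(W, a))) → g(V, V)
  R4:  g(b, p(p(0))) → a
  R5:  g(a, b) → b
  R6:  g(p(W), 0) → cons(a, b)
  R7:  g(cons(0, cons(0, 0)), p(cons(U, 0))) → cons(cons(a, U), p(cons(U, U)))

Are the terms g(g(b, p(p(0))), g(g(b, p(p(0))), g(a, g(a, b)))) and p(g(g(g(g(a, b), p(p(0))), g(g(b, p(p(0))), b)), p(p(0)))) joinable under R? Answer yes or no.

Reduce t₁ = g(g(b, p(p(0))), g(g(b, p(p(0))), g(a, g(a, b)))):
1. g(g(b, p(p(0))), g(g(b, p(p(0))), g(a, g(a, b))))  →  g(a, g(g(b, p(p(0))), g(a, g(a, b))))   [R4 at 1]
2. g(a, g(g(b, p(p(0))), g(a, g(a, b))))  →  g(a, g(a, g(a, g(a, b))))   [R4 at 2.1]
3. g(a, g(a, g(a, g(a, b))))  →  g(a, g(a, g(a, b)))   [R5 at 2.2.2]
4. g(a, g(a, g(a, b)))  →  g(a, g(a, b))   [R5 at 2.2]
5. g(a, g(a, b))  →  g(a, b)   [R5 at 2]
6. g(a, b)  →  b   [R5 at ε]

Reduce t₂ = p(g(g(g(g(a, b), p(p(0))), g(g(b, p(p(0))), b)), p(p(0)))):
1. p(g(g(g(g(a, b), p(p(0))), g(g(b, p(p(0))), b)), p(p(0))))  →  p(g(g(g(b, p(p(0))), g(g(b, p(p(0))), b)), p(p(0))))   [R5 at 1.1.1.1]
2. p(g(g(g(b, p(p(0))), g(g(b, p(p(0))), b)), p(p(0))))  →  p(g(g(a, g(g(b, p(p(0))), b)), p(p(0))))   [R4 at 1.1.1]
3. p(g(g(a, g(g(b, p(p(0))), b)), p(p(0))))  →  p(g(g(a, g(a, b)), p(p(0))))   [R4 at 1.1.2.1]
4. p(g(g(a, g(a, b)), p(p(0))))  →  p(g(g(a, b), p(p(0))))   [R5 at 1.1.2]
5. p(g(g(a, b), p(p(0))))  →  p(g(b, p(p(0))))   [R5 at 1.1]
6. p(g(b, p(p(0))))  →  p(a)   [R4 at 1]

no — NF(t₁) = b, NF(t₂) = p(a)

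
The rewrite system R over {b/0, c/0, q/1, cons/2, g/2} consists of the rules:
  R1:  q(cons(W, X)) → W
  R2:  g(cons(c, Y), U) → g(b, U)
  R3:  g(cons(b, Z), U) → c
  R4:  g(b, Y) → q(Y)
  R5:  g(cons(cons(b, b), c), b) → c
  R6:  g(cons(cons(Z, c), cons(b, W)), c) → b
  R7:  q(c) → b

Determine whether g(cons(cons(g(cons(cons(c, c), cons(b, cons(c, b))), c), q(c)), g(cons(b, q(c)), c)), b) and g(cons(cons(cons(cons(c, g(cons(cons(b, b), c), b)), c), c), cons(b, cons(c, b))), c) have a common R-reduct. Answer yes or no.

Reduce t₁ = g(cons(cons(g(cons(cons(c, c), cons(b, cons(c, b))), c), q(c)), g(cons(b, q(c)), c)), b):
1. g(cons(cons(g(cons(cons(c, c), cons(b, cons(c, b))), c), q(c)), g(cons(b, q(c)), c)), b)  →  g(cons(cons(b, q(c)), g(cons(b, q(c)), c)), b)   [R6 at 1.1.1]
2. g(cons(cons(b, q(c)), g(cons(b, q(c)), c)), b)  →  g(cons(cons(b, b), g(cons(b, q(c)), c)), b)   [R7 at 1.1.2]
3. g(cons(cons(b, b), g(cons(b, q(c)), c)), b)  →  g(cons(cons(b, b), c), b)   [R3 at 1.2]
4. g(cons(cons(b, b), c), b)  →  c   [R5 at ε]

Reduce t₂ = g(cons(cons(cons(cons(c, g(cons(cons(b, b), c), b)), c), c), cons(b, cons(c, b))), c):
1. g(cons(cons(cons(cons(c, g(cons(cons(b, b), c), b)), c), c), cons(b, cons(c, b))), c)  →  b   [R6 at ε]

no — NF(t₁) = c, NF(t₂) = b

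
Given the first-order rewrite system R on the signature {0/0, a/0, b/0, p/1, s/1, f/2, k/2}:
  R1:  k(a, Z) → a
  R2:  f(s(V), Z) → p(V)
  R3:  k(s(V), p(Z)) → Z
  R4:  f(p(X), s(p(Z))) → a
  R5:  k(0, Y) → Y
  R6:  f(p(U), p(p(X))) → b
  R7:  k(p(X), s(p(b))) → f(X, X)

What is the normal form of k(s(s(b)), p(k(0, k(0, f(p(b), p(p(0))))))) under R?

1. k(s(s(b)), p(k(0, k(0, f(p(b), p(p(0)))))))  →  k(0, k(0, f(p(b), p(p(0)))))   [R3 at ε]
2. k(0, k(0, f(p(b), p(p(0)))))  →  k(0, f(p(b), p(p(0))))   [R5 at ε]
3. k(0, f(p(b), p(p(0))))  →  f(p(b), p(p(0)))   [R5 at ε]
4. f(p(b), p(p(0)))  →  b   [R6 at ε]

b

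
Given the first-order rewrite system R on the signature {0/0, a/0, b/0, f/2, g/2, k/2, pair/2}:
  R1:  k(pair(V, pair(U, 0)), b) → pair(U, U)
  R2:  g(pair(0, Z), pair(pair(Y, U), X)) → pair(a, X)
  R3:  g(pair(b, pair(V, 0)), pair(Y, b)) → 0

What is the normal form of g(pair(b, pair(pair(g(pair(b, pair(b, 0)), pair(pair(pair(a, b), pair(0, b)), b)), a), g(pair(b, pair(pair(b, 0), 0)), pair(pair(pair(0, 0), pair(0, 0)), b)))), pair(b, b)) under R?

0

1. g(pair(b, pair(pair(g(pair(b, pair(b, 0)), pair(pair(pair(a, b), pair(0, b)), b)), a), g(pair(b, pair(pair(b, 0), 0)), pair(pair(pair(0, 0), pair(0, 0)), b)))), pair(b, b))  →  g(pair(b, pair(pair(0, a), g(pair(b, pair(pair(b, 0), 0)), pair(pair(pair(0, 0), pair(0, 0)), b)))), pair(b, b))   [R3 at 1.2.1.1]
2. g(pair(b, pair(pair(0, a), g(pair(b, pair(pair(b, 0), 0)), pair(pair(pair(0, 0), pair(0, 0)), b)))), pair(b, b))  →  g(pair(b, pair(pair(0, a), 0)), pair(b, b))   [R3 at 1.2.2]
3. g(pair(b, pair(pair(0, a), 0)), pair(b, b))  →  0   [R3 at ε]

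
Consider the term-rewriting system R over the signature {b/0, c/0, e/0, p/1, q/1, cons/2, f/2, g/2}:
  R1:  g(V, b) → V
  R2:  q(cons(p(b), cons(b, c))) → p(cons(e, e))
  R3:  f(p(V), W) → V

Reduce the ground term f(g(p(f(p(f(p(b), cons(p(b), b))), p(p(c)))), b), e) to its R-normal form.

b

1. f(g(p(f(p(f(p(b), cons(p(b), b))), p(p(c)))), b), e)  →  f(p(f(p(f(p(b), cons(p(b), b))), p(p(c)))), e)   [R1 at 1]
2. f(p(f(p(f(p(b), cons(p(b), b))), p(p(c)))), e)  →  f(p(f(p(b), cons(p(b), b))), p(p(c)))   [R3 at ε]
3. f(p(f(p(b), cons(p(b), b))), p(p(c)))  →  f(p(b), cons(p(b), b))   [R3 at ε]
4. f(p(b), cons(p(b), b))  →  b   [R3 at ε]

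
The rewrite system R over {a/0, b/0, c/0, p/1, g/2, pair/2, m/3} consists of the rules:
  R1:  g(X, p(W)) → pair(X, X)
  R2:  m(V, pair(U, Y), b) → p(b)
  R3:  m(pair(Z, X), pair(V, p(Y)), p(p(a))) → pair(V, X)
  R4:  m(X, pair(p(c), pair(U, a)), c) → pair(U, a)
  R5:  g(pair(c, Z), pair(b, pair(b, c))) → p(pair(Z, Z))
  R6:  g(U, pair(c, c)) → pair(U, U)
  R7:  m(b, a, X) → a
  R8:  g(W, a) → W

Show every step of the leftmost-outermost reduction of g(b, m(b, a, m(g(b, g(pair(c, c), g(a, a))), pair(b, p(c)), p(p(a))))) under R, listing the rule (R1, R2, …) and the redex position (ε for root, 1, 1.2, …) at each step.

b

1. g(b, m(b, a, m(g(b, g(pair(c, c), g(a, a))), pair(b, p(c)), p(p(a)))))  →  g(b, a)   [R7 at 2]
2. g(b, a)  →  b   [R8 at ε]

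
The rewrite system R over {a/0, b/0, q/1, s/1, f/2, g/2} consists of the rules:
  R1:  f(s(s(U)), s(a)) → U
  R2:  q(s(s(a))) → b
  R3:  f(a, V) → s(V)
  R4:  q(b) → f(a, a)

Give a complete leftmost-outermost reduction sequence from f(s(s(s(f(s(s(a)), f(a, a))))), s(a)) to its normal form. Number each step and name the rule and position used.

s(a)

1. f(s(s(s(f(s(s(a)), f(a, a))))), s(a))  →  s(f(s(s(a)), f(a, a)))   [R1 at ε]
2. s(f(s(s(a)), f(a, a)))  →  s(f(s(s(a)), s(a)))   [R3 at 1.2]
3. s(f(s(s(a)), s(a)))  →  s(a)   [R1 at 1]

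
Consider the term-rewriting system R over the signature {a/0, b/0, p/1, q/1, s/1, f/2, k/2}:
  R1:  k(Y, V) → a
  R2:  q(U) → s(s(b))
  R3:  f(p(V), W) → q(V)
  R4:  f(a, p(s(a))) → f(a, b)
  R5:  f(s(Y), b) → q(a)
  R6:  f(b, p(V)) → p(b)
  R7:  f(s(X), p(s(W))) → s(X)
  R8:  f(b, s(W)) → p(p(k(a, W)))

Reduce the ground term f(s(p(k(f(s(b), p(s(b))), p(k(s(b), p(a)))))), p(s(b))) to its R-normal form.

s(p(a))

1. f(s(p(k(f(s(b), p(s(b))), p(k(s(b), p(a)))))), p(s(b)))  →  s(p(k(f(s(b), p(s(b))), p(k(s(b), p(a))))))   [R7 at ε]
2. s(p(k(f(s(b), p(s(b))), p(k(s(b), p(a))))))  →  s(p(a))   [R1 at 1.1]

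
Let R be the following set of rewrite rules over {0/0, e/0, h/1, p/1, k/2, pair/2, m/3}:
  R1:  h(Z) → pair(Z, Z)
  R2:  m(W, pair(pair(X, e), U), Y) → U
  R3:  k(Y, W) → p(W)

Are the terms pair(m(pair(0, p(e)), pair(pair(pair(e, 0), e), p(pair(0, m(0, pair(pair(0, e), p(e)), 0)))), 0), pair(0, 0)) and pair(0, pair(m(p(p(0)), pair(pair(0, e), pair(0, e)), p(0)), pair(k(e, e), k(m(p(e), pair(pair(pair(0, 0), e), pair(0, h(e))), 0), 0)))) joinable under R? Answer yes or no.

no — NF(t₁) = pair(p(pair(0, p(e))), pair(0, 0)), NF(t₂) = pair(0, pair(pair(0, e), pair(p(e), p(0))))

Reduce t₁ = pair(m(pair(0, p(e)), pair(pair(pair(e, 0), e), p(pair(0, m(0, pair(pair(0, e), p(e)), 0)))), 0), pair(0, 0)):
1. pair(m(pair(0, p(e)), pair(pair(pair(e, 0), e), p(pair(0, m(0, pair(pair(0, e), p(e)), 0)))), 0), pair(0, 0))  →  pair(p(pair(0, m(0, pair(pair(0, e), p(e)), 0))), pair(0, 0))   [R2 at 1]
2. pair(p(pair(0, m(0, pair(pair(0, e), p(e)), 0))), pair(0, 0))  →  pair(p(pair(0, p(e))), pair(0, 0))   [R2 at 1.1.2]

Reduce t₂ = pair(0, pair(m(p(p(0)), pair(pair(0, e), pair(0, e)), p(0)), pair(k(e, e), k(m(p(e), pair(pair(pair(0, 0), e), pair(0, h(e))), 0), 0)))):
1. pair(0, pair(m(p(p(0)), pair(pair(0, e), pair(0, e)), p(0)), pair(k(e, e), k(m(p(e), pair(pair(pair(0, 0), e), pair(0, h(e))), 0), 0))))  →  pair(0, pair(pair(0, e), pair(k(e, e), k(m(p(e), pair(pair(pair(0, 0), e), pair(0, h(e))), 0), 0))))   [R2 at 2.1]
2. pair(0, pair(pair(0, e), pair(k(e, e), k(m(p(e), pair(pair(pair(0, 0), e), pair(0, h(e))), 0), 0))))  →  pair(0, pair(pair(0, e), pair(p(e), k(m(p(e), pair(pair(pair(0, 0), e), pair(0, h(e))), 0), 0))))   [R3 at 2.2.1]
3. pair(0, pair(pair(0, e), pair(p(e), k(m(p(e), pair(pair(pair(0, 0), e), pair(0, h(e))), 0), 0))))  →  pair(0, pair(pair(0, e), pair(p(e), p(0))))   [R3 at 2.2.2]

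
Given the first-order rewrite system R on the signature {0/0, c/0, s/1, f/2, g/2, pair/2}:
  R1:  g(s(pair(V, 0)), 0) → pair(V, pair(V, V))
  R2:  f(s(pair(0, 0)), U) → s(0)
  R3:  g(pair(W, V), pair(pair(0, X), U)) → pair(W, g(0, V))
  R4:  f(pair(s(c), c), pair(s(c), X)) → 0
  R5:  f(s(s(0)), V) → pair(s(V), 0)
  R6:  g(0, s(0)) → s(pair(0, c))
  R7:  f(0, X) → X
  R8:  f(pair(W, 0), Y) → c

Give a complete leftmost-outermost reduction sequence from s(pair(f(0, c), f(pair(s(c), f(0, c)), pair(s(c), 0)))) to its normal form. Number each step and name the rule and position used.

s(pair(c, 0))

1. s(pair(f(0, c), f(pair(s(c), f(0, c)), pair(s(c), 0))))  →  s(pair(c, f(pair(s(c), f(0, c)), pair(s(c), 0))))   [R7 at 1.1]
2. s(pair(c, f(pair(s(c), f(0, c)), pair(s(c), 0))))  →  s(pair(c, f(pair(s(c), c), pair(s(c), 0))))   [R7 at 1.2.1.2]
3. s(pair(c, f(pair(s(c), c), pair(s(c), 0))))  →  s(pair(c, 0))   [R4 at 1.2]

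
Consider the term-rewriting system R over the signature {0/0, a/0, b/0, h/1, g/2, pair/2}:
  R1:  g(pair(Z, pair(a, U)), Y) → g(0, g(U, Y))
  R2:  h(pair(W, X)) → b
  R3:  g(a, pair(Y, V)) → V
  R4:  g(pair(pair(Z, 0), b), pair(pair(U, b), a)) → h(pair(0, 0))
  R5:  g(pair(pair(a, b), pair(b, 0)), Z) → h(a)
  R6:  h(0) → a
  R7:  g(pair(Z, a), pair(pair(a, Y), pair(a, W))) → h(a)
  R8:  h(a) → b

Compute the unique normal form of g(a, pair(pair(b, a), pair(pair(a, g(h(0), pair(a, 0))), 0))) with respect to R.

1. g(a, pair(pair(b, a), pair(pair(a, g(h(0), pair(a, 0))), 0)))  →  pair(pair(a, g(h(0), pair(a, 0))), 0)   [R3 at ε]
2. pair(pair(a, g(h(0), pair(a, 0))), 0)  →  pair(pair(a, g(a, pair(a, 0))), 0)   [R6 at 1.2.1]
3. pair(pair(a, g(a, pair(a, 0))), 0)  →  pair(pair(a, 0), 0)   [R3 at 1.2]

pair(pair(a, 0), 0)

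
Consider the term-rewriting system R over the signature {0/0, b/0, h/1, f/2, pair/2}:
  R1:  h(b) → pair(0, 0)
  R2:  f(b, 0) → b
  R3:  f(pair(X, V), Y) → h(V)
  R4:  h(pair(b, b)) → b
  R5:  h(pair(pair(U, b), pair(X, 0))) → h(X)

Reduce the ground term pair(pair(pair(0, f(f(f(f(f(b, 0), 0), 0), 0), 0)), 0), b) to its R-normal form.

1. pair(pair(pair(0, f(f(f(f(f(b, 0), 0), 0), 0), 0)), 0), b)  →  pair(pair(pair(0, f(f(f(f(b, 0), 0), 0), 0)), 0), b)   [R2 at 1.1.2.1.1.1.1]
2. pair(pair(pair(0, f(f(f(f(b, 0), 0), 0), 0)), 0), b)  →  pair(pair(pair(0, f(f(f(b, 0), 0), 0)), 0), b)   [R2 at 1.1.2.1.1.1]
3. pair(pair(pair(0, f(f(f(b, 0), 0), 0)), 0), b)  →  pair(pair(pair(0, f(f(b, 0), 0)), 0), b)   [R2 at 1.1.2.1.1]
4. pair(pair(pair(0, f(f(b, 0), 0)), 0), b)  →  pair(pair(pair(0, f(b, 0)), 0), b)   [R2 at 1.1.2.1]
5. pair(pair(pair(0, f(b, 0)), 0), b)  →  pair(pair(pair(0, b), 0), b)   [R2 at 1.1.2]

pair(pair(pair(0, b), 0), b)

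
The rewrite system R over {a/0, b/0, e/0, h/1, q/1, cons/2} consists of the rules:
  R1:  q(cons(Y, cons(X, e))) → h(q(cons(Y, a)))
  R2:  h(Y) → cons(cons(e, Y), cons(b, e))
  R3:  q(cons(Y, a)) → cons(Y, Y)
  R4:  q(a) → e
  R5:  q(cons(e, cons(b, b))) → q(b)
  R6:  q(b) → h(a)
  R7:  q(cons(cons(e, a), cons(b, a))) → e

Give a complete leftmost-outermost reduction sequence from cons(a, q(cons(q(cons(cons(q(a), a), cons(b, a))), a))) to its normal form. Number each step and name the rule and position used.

cons(a, cons(e, e))

1. cons(a, q(cons(q(cons(cons(q(a), a), cons(b, a))), a)))  →  cons(a, cons(q(cons(cons(q(a), a), cons(b, a))), q(cons(cons(q(a), a), cons(b, a)))))   [R3 at 2]
2. cons(a, cons(q(cons(cons(q(a), a), cons(b, a))), q(cons(cons(q(a), a), cons(b, a)))))  →  cons(a, cons(q(cons(cons(e, a), cons(b, a))), q(cons(cons(q(a), a), cons(b, a)))))   [R4 at 2.1.1.1.1]
3. cons(a, cons(q(cons(cons(e, a), cons(b, a))), q(cons(cons(q(a), a), cons(b, a)))))  →  cons(a, cons(e, q(cons(cons(q(a), a), cons(b, a)))))   [R7 at 2.1]
4. cons(a, cons(e, q(cons(cons(q(a), a), cons(b, a)))))  →  cons(a, cons(e, q(cons(cons(e, a), cons(b, a)))))   [R4 at 2.2.1.1.1]
5. cons(a, cons(e, q(cons(cons(e, a), cons(b, a)))))  →  cons(a, cons(e, e))   [R7 at 2.2]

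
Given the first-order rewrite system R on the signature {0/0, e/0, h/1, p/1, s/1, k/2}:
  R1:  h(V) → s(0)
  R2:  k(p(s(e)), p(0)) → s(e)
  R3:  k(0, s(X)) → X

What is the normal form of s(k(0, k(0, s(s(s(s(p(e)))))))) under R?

1. s(k(0, k(0, s(s(s(s(p(e))))))))  →  s(k(0, s(s(s(p(e))))))   [R3 at 1.2]
2. s(k(0, s(s(s(p(e))))))  →  s(s(s(p(e))))   [R3 at 1]

s(s(s(p(e))))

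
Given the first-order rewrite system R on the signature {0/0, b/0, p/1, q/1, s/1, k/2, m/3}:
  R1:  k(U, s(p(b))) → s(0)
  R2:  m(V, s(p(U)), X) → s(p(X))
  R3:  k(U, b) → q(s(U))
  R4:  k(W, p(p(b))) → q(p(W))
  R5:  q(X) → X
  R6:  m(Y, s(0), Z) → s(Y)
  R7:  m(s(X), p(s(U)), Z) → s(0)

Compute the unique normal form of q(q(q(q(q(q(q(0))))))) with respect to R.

1. q(q(q(q(q(q(q(0)))))))  →  q(q(q(q(q(q(0))))))   [R5 at ε]
2. q(q(q(q(q(q(0))))))  →  q(q(q(q(q(0)))))   [R5 at ε]
3. q(q(q(q(q(0)))))  →  q(q(q(q(0))))   [R5 at ε]
4. q(q(q(q(0))))  →  q(q(q(0)))   [R5 at ε]
5. q(q(q(0)))  →  q(q(0))   [R5 at ε]
6. q(q(0))  →  q(0)   [R5 at ε]
7. q(0)  →  0   [R5 at ε]

0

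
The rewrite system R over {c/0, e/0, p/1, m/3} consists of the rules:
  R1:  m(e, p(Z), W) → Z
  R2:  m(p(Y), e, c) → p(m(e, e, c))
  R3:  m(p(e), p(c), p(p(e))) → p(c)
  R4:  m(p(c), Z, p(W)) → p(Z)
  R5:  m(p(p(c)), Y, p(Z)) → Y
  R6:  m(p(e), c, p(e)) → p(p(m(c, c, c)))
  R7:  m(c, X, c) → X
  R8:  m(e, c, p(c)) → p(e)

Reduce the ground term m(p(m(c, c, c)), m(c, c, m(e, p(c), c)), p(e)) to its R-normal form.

1. m(p(m(c, c, c)), m(c, c, m(e, p(c), c)), p(e))  →  m(p(c), m(c, c, m(e, p(c), c)), p(e))   [R7 at 1.1]
2. m(p(c), m(c, c, m(e, p(c), c)), p(e))  →  p(m(c, c, m(e, p(c), c)))   [R4 at ε]
3. p(m(c, c, m(e, p(c), c)))  →  p(m(c, c, c))   [R1 at 1.3]
4. p(m(c, c, c))  →  p(c)   [R7 at 1]

p(c)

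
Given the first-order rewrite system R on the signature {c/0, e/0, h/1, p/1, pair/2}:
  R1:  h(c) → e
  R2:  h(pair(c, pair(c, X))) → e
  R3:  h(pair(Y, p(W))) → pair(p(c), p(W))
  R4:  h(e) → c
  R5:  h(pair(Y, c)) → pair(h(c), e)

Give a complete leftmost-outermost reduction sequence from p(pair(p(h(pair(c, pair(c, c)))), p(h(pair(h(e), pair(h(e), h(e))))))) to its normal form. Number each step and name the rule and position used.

p(pair(p(e), p(e)))

1. p(pair(p(h(pair(c, pair(c, c)))), p(h(pair(h(e), pair(h(e), h(e)))))))  →  p(pair(p(e), p(h(pair(h(e), pair(h(e), h(e)))))))   [R2 at 1.1.1]
2. p(pair(p(e), p(h(pair(h(e), pair(h(e), h(e)))))))  →  p(pair(p(e), p(h(pair(c, pair(h(e), h(e)))))))   [R4 at 1.2.1.1.1]
3. p(pair(p(e), p(h(pair(c, pair(h(e), h(e)))))))  →  p(pair(p(e), p(h(pair(c, pair(c, h(e)))))))   [R4 at 1.2.1.1.2.1]
4. p(pair(p(e), p(h(pair(c, pair(c, h(e)))))))  →  p(pair(p(e), p(e)))   [R2 at 1.2.1]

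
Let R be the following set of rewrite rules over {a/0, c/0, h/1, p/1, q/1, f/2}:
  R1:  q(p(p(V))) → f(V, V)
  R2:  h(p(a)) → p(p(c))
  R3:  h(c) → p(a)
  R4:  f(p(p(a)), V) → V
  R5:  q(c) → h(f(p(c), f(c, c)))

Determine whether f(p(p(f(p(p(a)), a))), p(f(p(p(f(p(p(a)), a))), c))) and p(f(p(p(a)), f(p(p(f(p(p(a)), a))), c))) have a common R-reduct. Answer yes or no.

Reduce t₁ = f(p(p(f(p(p(a)), a))), p(f(p(p(f(p(p(a)), a))), c))):
1. f(p(p(f(p(p(a)), a))), p(f(p(p(f(p(p(a)), a))), c)))  →  f(p(p(a)), p(f(p(p(f(p(p(a)), a))), c)))   [R4 at 1.1.1]
2. f(p(p(a)), p(f(p(p(f(p(p(a)), a))), c)))  →  p(f(p(p(f(p(p(a)), a))), c))   [R4 at ε]
3. p(f(p(p(f(p(p(a)), a))), c))  →  p(f(p(p(a)), c))   [R4 at 1.1.1.1]
4. p(f(p(p(a)), c))  →  p(c)   [R4 at 1]

Reduce t₂ = p(f(p(p(a)), f(p(p(f(p(p(a)), a))), c))):
1. p(f(p(p(a)), f(p(p(f(p(p(a)), a))), c)))  →  p(f(p(p(f(p(p(a)), a))), c))   [R4 at 1]
2. p(f(p(p(f(p(p(a)), a))), c))  →  p(f(p(p(a)), c))   [R4 at 1.1.1.1]
3. p(f(p(p(a)), c))  →  p(c)   [R4 at 1]

yes — NF(t₁) = p(c), NF(t₂) = p(c)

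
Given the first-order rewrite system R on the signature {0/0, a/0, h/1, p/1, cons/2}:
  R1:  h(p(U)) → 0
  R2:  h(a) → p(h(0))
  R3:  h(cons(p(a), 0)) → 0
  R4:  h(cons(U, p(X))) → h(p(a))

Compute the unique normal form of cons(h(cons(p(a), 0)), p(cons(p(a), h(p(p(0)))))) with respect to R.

cons(0, p(cons(p(a), 0)))

1. cons(h(cons(p(a), 0)), p(cons(p(a), h(p(p(0))))))  →  cons(0, p(cons(p(a), h(p(p(0))))))   [R3 at 1]
2. cons(0, p(cons(p(a), h(p(p(0))))))  →  cons(0, p(cons(p(a), 0)))   [R1 at 2.1.2]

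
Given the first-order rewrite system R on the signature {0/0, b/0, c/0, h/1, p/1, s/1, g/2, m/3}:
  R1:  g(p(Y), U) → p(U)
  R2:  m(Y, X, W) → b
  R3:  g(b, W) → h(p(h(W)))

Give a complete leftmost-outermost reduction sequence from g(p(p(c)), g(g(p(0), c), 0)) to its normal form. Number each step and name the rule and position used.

p(p(0))

1. g(p(p(c)), g(g(p(0), c), 0))  →  p(g(g(p(0), c), 0))   [R1 at ε]
2. p(g(g(p(0), c), 0))  →  p(g(p(c), 0))   [R1 at 1.1]
3. p(g(p(c), 0))  →  p(p(0))   [R1 at 1]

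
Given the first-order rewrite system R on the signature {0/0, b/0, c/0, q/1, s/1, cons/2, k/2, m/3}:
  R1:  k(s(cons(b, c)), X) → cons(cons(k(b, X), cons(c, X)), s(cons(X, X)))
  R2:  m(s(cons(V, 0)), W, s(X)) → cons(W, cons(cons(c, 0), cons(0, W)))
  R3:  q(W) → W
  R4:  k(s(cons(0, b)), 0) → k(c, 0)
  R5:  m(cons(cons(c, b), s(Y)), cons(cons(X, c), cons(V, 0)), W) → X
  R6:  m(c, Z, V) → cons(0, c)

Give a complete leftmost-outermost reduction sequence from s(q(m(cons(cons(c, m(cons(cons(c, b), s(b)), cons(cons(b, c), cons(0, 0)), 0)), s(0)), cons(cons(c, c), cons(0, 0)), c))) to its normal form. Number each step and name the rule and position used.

1. s(q(m(cons(cons(c, m(cons(cons(c, b), s(b)), cons(cons(b, c), cons(0, 0)), 0)), s(0)), cons(cons(c, c), cons(0, 0)), c)))  →  s(m(cons(cons(c, m(cons(cons(c, b), s(b)), cons(cons(b, c), cons(0, 0)), 0)), s(0)), cons(cons(c, c), cons(0, 0)), c))   [R3 at 1]
2. s(m(cons(cons(c, m(cons(cons(c, b), s(b)), cons(cons(b, c), cons(0, 0)), 0)), s(0)), cons(cons(c, c), cons(0, 0)), c))  →  s(m(cons(cons(c, b), s(0)), cons(cons(c, c), cons(0, 0)), c))   [R5 at 1.1.1.2]
3. s(m(cons(cons(c, b), s(0)), cons(cons(c, c), cons(0, 0)), c))  →  s(c)   [R5 at 1]

s(c)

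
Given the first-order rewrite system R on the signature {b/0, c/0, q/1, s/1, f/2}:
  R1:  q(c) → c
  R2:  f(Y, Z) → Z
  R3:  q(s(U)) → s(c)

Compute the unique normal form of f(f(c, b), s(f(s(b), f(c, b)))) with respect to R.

s(b)

1. f(f(c, b), s(f(s(b), f(c, b))))  →  s(f(s(b), f(c, b)))   [R2 at ε]
2. s(f(s(b), f(c, b)))  →  s(f(c, b))   [R2 at 1]
3. s(f(c, b))  →  s(b)   [R2 at 1]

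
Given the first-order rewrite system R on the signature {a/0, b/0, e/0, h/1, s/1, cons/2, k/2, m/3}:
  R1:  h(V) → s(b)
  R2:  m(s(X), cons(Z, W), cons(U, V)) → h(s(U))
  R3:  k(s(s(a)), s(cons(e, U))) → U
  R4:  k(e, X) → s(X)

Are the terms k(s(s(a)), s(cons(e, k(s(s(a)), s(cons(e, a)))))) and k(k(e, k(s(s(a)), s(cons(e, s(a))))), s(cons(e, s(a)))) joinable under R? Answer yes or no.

no — NF(t₁) = a, NF(t₂) = s(a)

Reduce t₁ = k(s(s(a)), s(cons(e, k(s(s(a)), s(cons(e, a)))))):
1. k(s(s(a)), s(cons(e, k(s(s(a)), s(cons(e, a))))))  →  k(s(s(a)), s(cons(e, a)))   [R3 at ε]
2. k(s(s(a)), s(cons(e, a)))  →  a   [R3 at ε]

Reduce t₂ = k(k(e, k(s(s(a)), s(cons(e, s(a))))), s(cons(e, s(a)))):
1. k(k(e, k(s(s(a)), s(cons(e, s(a))))), s(cons(e, s(a))))  →  k(s(k(s(s(a)), s(cons(e, s(a))))), s(cons(e, s(a))))   [R4 at 1]
2. k(s(k(s(s(a)), s(cons(e, s(a))))), s(cons(e, s(a))))  →  k(s(s(a)), s(cons(e, s(a))))   [R3 at 1.1]
3. k(s(s(a)), s(cons(e, s(a))))  →  s(a)   [R3 at ε]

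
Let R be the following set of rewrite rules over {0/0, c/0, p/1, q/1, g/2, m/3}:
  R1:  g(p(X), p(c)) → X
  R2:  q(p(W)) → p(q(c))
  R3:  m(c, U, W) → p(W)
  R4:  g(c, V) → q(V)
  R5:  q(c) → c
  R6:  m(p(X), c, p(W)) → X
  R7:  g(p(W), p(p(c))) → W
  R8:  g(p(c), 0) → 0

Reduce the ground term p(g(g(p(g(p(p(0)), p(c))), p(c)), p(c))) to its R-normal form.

1. p(g(g(p(g(p(p(0)), p(c))), p(c)), p(c)))  →  p(g(g(p(p(0)), p(c)), p(c)))   [R1 at 1.1]
2. p(g(g(p(p(0)), p(c)), p(c)))  →  p(g(p(0), p(c)))   [R1 at 1.1]
3. p(g(p(0), p(c)))  →  p(0)   [R1 at 1]

p(0)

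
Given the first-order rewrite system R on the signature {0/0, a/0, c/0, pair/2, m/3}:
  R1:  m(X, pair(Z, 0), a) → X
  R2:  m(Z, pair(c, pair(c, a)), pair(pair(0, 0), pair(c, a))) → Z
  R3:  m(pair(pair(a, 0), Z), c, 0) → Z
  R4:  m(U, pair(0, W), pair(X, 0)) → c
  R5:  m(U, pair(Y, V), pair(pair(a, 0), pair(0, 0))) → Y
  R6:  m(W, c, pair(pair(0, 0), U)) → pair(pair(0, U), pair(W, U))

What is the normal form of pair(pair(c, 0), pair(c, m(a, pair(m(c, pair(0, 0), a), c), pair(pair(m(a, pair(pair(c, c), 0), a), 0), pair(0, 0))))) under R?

1. pair(pair(c, 0), pair(c, m(a, pair(m(c, pair(0, 0), a), c), pair(pair(m(a, pair(pair(c, c), 0), a), 0), pair(0, 0)))))  →  pair(pair(c, 0), pair(c, m(a, pair(c, c), pair(pair(m(a, pair(pair(c, c), 0), a), 0), pair(0, 0)))))   [R1 at 2.2.2.1]
2. pair(pair(c, 0), pair(c, m(a, pair(c, c), pair(pair(m(a, pair(pair(c, c), 0), a), 0), pair(0, 0)))))  →  pair(pair(c, 0), pair(c, m(a, pair(c, c), pair(pair(a, 0), pair(0, 0)))))   [R1 at 2.2.3.1.1]
3. pair(pair(c, 0), pair(c, m(a, pair(c, c), pair(pair(a, 0), pair(0, 0)))))  →  pair(pair(c, 0), pair(c, c))   [R5 at 2.2]

pair(pair(c, 0), pair(c, c))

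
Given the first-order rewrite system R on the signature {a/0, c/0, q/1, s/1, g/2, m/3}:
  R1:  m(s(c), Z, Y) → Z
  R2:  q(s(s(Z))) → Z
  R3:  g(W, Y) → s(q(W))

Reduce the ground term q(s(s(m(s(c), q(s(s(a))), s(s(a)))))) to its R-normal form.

a

1. q(s(s(m(s(c), q(s(s(a))), s(s(a))))))  →  m(s(c), q(s(s(a))), s(s(a)))   [R2 at ε]
2. m(s(c), q(s(s(a))), s(s(a)))  →  q(s(s(a)))   [R1 at ε]
3. q(s(s(a)))  →  a   [R2 at ε]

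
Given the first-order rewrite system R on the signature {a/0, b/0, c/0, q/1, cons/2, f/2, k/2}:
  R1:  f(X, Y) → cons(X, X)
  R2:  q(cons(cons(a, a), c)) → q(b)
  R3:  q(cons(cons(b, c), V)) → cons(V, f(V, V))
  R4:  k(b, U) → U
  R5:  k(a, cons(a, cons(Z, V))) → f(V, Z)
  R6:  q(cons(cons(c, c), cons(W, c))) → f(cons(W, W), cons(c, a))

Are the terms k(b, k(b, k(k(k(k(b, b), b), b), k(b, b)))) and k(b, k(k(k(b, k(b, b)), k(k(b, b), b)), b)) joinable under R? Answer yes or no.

yes — NF(t₁) = b, NF(t₂) = b

Reduce t₁ = k(b, k(b, k(k(k(k(b, b), b), b), k(b, b)))):
1. k(b, k(b, k(k(k(k(b, b), b), b), k(b, b))))  →  k(b, k(k(k(k(b, b), b), b), k(b, b)))   [R4 at ε]
2. k(b, k(k(k(k(b, b), b), b), k(b, b)))  →  k(k(k(k(b, b), b), b), k(b, b))   [R4 at ε]
3. k(k(k(k(b, b), b), b), k(b, b))  →  k(k(k(b, b), b), k(b, b))   [R4 at 1.1.1]
4. k(k(k(b, b), b), k(b, b))  →  k(k(b, b), k(b, b))   [R4 at 1.1]
5. k(k(b, b), k(b, b))  →  k(b, k(b, b))   [R4 at 1]
6. k(b, k(b, b))  →  k(b, b)   [R4 at ε]
7. k(b, b)  →  b   [R4 at ε]

Reduce t₂ = k(b, k(k(k(b, k(b, b)), k(k(b, b), b)), b)):
1. k(b, k(k(k(b, k(b, b)), k(k(b, b), b)), b))  →  k(k(k(b, k(b, b)), k(k(b, b), b)), b)   [R4 at ε]
2. k(k(k(b, k(b, b)), k(k(b, b), b)), b)  →  k(k(k(b, b), k(k(b, b), b)), b)   [R4 at 1.1]
3. k(k(k(b, b), k(k(b, b), b)), b)  →  k(k(b, k(k(b, b), b)), b)   [R4 at 1.1]
4. k(k(b, k(k(b, b), b)), b)  →  k(k(k(b, b), b), b)   [R4 at 1]
5. k(k(k(b, b), b), b)  →  k(k(b, b), b)   [R4 at 1.1]
6. k(k(b, b), b)  →  k(b, b)   [R4 at 1]
7. k(b, b)  →  b   [R4 at ε]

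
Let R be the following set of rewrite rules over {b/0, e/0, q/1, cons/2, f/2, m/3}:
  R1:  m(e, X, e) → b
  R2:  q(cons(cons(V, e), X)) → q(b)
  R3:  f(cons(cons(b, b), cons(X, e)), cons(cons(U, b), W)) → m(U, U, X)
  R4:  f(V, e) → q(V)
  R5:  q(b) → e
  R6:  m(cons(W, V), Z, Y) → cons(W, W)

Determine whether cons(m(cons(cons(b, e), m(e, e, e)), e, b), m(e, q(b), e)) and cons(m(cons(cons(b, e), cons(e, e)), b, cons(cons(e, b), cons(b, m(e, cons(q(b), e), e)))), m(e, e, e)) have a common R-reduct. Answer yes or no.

yes — NF(t₁) = cons(cons(cons(b, e), cons(b, e)), b), NF(t₂) = cons(cons(cons(b, e), cons(b, e)), b)

Reduce t₁ = cons(m(cons(cons(b, e), m(e, e, e)), e, b), m(e, q(b), e)):
1. cons(m(cons(cons(b, e), m(e, e, e)), e, b), m(e, q(b), e))  →  cons(cons(cons(b, e), cons(b, e)), m(e, q(b), e))   [R6 at 1]
2. cons(cons(cons(b, e), cons(b, e)), m(e, q(b), e))  →  cons(cons(cons(b, e), cons(b, e)), b)   [R1 at 2]

Reduce t₂ = cons(m(cons(cons(b, e), cons(e, e)), b, cons(cons(e, b), cons(b, m(e, cons(q(b), e), e)))), m(e, e, e)):
1. cons(m(cons(cons(b, e), cons(e, e)), b, cons(cons(e, b), cons(b, m(e, cons(q(b), e), e)))), m(e, e, e))  →  cons(cons(cons(b, e), cons(b, e)), m(e, e, e))   [R6 at 1]
2. cons(cons(cons(b, e), cons(b, e)), m(e, e, e))  →  cons(cons(cons(b, e), cons(b, e)), b)   [R1 at 2]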